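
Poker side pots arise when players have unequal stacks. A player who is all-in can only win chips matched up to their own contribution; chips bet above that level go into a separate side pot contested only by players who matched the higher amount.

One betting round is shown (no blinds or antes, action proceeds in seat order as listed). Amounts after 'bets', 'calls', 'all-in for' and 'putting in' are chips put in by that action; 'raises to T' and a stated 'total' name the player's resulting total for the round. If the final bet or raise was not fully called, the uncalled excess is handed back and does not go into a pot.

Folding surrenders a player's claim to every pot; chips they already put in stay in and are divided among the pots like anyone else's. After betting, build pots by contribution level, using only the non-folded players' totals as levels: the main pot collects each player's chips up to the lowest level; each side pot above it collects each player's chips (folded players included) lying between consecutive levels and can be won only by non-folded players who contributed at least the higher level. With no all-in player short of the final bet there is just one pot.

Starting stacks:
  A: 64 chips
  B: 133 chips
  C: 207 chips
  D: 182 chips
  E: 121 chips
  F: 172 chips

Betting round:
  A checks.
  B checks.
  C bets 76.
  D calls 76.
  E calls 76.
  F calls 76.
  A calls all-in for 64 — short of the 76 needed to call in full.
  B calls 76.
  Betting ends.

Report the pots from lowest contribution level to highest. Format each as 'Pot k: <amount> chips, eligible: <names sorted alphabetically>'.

Pot 1: 384 chips, eligible: A, B, C, D, E, F
Pot 2: 60 chips, eligible: B, C, D, E, F

Derivation:
Contributions: A=64, B=76, C=76, D=76, E=76, F=76
Pot levels (distinct totals of non-folded players): 64, 76
Layer 1-64: 64 each from A, B, C, D, E, F = 64*6 = 384 chips; eligible A, B, C, D, E, F
Layer 65-76: 12 each from B, C, D, E, F = 12*5 = 60 chips; eligible B, C, D, E, F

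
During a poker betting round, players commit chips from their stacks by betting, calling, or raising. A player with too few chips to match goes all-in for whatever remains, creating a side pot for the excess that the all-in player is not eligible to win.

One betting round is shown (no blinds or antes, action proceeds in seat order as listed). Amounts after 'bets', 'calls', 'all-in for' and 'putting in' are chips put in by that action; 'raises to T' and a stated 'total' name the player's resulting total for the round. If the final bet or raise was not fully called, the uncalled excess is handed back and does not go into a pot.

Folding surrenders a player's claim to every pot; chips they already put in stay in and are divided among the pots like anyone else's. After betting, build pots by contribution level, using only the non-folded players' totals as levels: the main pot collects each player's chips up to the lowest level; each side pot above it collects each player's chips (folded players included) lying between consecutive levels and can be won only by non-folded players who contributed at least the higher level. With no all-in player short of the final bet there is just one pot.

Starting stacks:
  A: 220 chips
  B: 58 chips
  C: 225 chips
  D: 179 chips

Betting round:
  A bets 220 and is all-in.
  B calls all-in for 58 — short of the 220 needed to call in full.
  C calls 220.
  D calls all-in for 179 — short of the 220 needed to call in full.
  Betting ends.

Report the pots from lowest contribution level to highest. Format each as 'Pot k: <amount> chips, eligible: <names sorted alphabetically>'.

Contributions: A=220, B=58, C=220, D=179
Pot levels (distinct totals of non-folded players): 58, 179, 220
Layer 1-58: 58 each from A, B, C, D = 58*4 = 232 chips; eligible A, B, C, D
Layer 59-179: 121 each from A, C, D = 121*3 = 363 chips; eligible A, C, D
Layer 180-220: 41 each from A, C = 41*2 = 82 chips; eligible A, C

Pot 1: 232 chips, eligible: A, B, C, D
Pot 2: 363 chips, eligible: A, C, D
Pot 3: 82 chips, eligible: A, C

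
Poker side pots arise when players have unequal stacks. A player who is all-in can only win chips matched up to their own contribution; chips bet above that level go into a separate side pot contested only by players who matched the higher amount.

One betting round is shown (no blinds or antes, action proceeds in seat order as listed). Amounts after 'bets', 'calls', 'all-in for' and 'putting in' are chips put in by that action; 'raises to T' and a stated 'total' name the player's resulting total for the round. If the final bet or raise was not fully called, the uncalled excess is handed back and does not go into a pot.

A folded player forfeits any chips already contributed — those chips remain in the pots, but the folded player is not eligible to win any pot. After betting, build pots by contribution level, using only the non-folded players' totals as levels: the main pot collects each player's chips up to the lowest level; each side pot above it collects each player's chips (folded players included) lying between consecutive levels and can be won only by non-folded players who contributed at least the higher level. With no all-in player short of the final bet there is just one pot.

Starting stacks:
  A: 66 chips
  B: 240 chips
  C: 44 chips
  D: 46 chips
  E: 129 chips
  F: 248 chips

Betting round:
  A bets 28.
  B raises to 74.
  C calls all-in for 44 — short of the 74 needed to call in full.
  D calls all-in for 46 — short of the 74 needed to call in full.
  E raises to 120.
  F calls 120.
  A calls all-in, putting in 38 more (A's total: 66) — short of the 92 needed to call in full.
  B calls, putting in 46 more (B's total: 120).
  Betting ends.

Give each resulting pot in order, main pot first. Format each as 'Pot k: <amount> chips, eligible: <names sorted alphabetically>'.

Pot 1: 264 chips, eligible: A, B, C, D, E, F
Pot 2: 10 chips, eligible: A, B, D, E, F
Pot 3: 80 chips, eligible: A, B, E, F
Pot 4: 162 chips, eligible: B, E, F

Derivation:
Contributions: A=66, B=120, C=44, D=46, E=120, F=120
Pot levels (distinct totals of non-folded players): 44, 46, 66, 120
Layer 1-44: 44 each from A, B, C, D, E, F = 44*6 = 264 chips; eligible A, B, C, D, E, F
Layer 45-46: 2 each from A, B, D, E, F = 2*5 = 10 chips; eligible A, B, D, E, F
Layer 47-66: 20 each from A, B, E, F = 20*4 = 80 chips; eligible A, B, E, F
Layer 67-120: 54 each from B, E, F = 54*3 = 162 chips; eligible B, E, F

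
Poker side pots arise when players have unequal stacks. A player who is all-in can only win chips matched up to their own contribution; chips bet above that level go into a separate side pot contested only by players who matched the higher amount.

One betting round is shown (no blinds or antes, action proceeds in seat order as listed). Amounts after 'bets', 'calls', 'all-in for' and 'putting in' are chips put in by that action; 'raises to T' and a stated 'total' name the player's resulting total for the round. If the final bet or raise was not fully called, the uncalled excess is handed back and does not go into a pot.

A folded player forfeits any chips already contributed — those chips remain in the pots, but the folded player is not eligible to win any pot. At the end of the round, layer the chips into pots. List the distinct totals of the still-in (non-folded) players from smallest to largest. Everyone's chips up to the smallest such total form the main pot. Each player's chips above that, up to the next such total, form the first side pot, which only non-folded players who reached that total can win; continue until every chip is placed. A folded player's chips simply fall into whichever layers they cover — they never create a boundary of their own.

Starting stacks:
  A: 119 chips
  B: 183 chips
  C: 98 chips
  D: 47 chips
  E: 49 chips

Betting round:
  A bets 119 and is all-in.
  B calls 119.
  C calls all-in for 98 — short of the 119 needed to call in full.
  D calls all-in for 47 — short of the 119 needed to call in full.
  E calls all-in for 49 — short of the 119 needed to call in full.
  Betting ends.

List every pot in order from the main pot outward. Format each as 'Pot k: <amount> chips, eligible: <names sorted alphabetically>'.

Pot 1: 235 chips, eligible: A, B, C, D, E
Pot 2: 8 chips, eligible: A, B, C, E
Pot 3: 147 chips, eligible: A, B, C
Pot 4: 42 chips, eligible: A, B

Derivation:
Contributions: A=119, B=119, C=98, D=47, E=49
Pot levels (distinct totals of non-folded players): 47, 49, 98, 119
Layer 1-47: 47 each from A, B, C, D, E = 47*5 = 235 chips; eligible A, B, C, D, E
Layer 48-49: 2 each from A, B, C, E = 2*4 = 8 chips; eligible A, B, C, E
Layer 50-98: 49 each from A, B, C = 49*3 = 147 chips; eligible A, B, C
Layer 99-119: 21 each from A, B = 21*2 = 42 chips; eligible A, B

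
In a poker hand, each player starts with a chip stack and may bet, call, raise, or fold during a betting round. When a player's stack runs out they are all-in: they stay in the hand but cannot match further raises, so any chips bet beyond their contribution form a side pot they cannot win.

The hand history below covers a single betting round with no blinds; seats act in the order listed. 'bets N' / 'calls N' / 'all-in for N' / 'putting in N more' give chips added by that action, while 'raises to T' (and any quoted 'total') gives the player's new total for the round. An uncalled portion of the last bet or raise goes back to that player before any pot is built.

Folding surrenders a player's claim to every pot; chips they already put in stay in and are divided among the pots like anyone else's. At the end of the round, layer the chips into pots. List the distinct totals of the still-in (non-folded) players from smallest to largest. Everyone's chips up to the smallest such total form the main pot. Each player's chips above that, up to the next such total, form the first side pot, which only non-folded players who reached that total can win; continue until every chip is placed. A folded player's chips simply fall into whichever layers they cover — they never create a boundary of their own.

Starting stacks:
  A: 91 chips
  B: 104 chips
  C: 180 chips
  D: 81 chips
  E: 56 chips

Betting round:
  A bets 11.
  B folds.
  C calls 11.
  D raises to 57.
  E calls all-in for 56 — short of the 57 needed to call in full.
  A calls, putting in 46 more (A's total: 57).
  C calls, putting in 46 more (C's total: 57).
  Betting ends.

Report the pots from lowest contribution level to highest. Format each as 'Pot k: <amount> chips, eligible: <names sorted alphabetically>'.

Pot 1: 224 chips, eligible: A, C, D, E
Pot 2: 3 chips, eligible: A, C, D

Derivation:
Contributions: A=57, C=57, D=57, E=56
Folded: B
Pot levels (distinct totals of non-folded players): 56, 57
Layer 1-56: 56 each from A, C, D, E = 56*4 = 224 chips; eligible A, C, D, E
Layer 57-57: 1 each from A, C, D = 1*3 = 3 chips; eligible A, C, D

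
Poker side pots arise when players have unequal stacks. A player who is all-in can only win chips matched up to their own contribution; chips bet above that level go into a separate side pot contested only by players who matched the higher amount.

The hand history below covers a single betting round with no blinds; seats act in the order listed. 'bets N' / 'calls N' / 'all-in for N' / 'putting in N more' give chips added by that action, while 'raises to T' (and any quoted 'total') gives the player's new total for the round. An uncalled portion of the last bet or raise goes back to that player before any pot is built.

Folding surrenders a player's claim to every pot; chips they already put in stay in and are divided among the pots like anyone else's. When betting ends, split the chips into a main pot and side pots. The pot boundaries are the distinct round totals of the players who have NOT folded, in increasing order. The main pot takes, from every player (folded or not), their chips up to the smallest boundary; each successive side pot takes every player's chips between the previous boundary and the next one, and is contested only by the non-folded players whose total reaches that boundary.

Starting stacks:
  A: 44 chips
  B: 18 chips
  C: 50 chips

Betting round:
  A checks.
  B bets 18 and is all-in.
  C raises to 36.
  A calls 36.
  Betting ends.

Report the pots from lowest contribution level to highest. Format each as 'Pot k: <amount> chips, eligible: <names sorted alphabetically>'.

Contributions: A=36, B=18, C=36
Pot levels (distinct totals of non-folded players): 18, 36
Layer 1-18: 18 each from A, B, C = 18*3 = 54 chips; eligible A, B, C
Layer 19-36: 18 each from A, C = 18*2 = 36 chips; eligible A, C

Pot 1: 54 chips, eligible: A, B, C
Pot 2: 36 chips, eligible: A, C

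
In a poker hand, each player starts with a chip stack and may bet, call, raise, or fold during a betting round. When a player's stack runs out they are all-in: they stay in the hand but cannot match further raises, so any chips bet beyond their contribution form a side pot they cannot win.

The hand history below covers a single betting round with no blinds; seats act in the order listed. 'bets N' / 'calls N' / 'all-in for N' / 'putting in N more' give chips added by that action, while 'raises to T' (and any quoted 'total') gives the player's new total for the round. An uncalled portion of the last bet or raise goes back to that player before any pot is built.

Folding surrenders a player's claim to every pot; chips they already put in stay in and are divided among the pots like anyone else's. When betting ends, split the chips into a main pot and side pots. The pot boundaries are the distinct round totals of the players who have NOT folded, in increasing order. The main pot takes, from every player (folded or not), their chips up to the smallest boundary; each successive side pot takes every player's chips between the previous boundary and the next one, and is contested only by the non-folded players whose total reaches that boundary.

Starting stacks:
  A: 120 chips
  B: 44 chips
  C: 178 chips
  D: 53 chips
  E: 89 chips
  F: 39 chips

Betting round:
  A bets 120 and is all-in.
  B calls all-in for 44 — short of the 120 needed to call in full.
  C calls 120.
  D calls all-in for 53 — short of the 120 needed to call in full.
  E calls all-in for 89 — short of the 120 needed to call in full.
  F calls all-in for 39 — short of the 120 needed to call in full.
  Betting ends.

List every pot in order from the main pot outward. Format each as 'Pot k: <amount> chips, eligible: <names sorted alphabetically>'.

Pot 1: 234 chips, eligible: A, B, C, D, E, F
Pot 2: 25 chips, eligible: A, B, C, D, E
Pot 3: 36 chips, eligible: A, C, D, E
Pot 4: 108 chips, eligible: A, C, E
Pot 5: 62 chips, eligible: A, C

Derivation:
Contributions: A=120, B=44, C=120, D=53, E=89, F=39
Pot levels (distinct totals of non-folded players): 39, 44, 53, 89, 120
Layer 1-39: 39 each from A, B, C, D, E, F = 39*6 = 234 chips; eligible A, B, C, D, E, F
Layer 40-44: 5 each from A, B, C, D, E = 5*5 = 25 chips; eligible A, B, C, D, E
Layer 45-53: 9 each from A, C, D, E = 9*4 = 36 chips; eligible A, C, D, E
Layer 54-89: 36 each from A, C, E = 36*3 = 108 chips; eligible A, C, E
Layer 90-120: 31 each from A, C = 31*2 = 62 chips; eligible A, C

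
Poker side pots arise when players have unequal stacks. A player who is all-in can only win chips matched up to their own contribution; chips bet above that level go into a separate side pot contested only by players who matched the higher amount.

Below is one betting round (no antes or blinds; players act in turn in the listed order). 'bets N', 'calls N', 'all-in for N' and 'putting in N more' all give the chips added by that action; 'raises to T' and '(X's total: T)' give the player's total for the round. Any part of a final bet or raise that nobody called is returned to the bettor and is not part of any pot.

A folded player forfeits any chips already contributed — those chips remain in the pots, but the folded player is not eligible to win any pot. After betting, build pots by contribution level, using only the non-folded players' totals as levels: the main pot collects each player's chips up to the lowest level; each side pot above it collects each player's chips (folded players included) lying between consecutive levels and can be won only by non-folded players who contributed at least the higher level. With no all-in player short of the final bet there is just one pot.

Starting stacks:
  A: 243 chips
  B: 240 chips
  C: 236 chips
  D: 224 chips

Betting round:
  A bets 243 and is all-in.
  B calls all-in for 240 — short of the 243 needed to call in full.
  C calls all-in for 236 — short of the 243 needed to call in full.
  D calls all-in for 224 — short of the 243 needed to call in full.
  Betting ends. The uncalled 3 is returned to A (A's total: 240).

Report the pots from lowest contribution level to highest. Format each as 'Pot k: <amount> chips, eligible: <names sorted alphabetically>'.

Contributions (after 3 returned to A): A=240, B=240, C=236, D=224
Pot levels (distinct totals of non-folded players): 224, 236, 240
Layer 1-224: 224 each from A, B, C, D = 224*4 = 896 chips; eligible A, B, C, D
Layer 225-236: 12 each from A, B, C = 12*3 = 36 chips; eligible A, B, C
Layer 237-240: 4 each from A, B = 4*2 = 8 chips; eligible A, B

Pot 1: 896 chips, eligible: A, B, C, D
Pot 2: 36 chips, eligible: A, B, C
Pot 3: 8 chips, eligible: A, B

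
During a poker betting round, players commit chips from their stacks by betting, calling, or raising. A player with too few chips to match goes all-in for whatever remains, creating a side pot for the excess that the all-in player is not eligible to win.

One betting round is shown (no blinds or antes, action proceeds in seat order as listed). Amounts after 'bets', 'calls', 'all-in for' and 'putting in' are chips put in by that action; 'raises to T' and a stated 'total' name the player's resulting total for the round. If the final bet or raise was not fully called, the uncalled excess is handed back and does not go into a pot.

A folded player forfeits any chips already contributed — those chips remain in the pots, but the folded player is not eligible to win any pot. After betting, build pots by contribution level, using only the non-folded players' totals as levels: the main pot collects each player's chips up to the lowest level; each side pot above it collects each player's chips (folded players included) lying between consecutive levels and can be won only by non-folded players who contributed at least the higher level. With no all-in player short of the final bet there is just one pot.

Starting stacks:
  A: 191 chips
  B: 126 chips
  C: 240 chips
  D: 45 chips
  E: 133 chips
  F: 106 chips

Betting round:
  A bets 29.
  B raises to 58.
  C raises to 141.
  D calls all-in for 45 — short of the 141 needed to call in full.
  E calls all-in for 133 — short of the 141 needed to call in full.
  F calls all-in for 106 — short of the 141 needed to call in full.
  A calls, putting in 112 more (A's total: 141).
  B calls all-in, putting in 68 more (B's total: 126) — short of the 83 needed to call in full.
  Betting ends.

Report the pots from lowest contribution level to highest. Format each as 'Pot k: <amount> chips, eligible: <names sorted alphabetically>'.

Contributions: A=141, B=126, C=141, D=45, E=133, F=106
Pot levels (distinct totals of non-folded players): 45, 106, 126, 133, 141
Layer 1-45: 45 each from A, B, C, D, E, F = 45*6 = 270 chips; eligible A, B, C, D, E, F
Layer 46-106: 61 each from A, B, C, E, F = 61*5 = 305 chips; eligible A, B, C, E, F
Layer 107-126: 20 each from A, B, C, E = 20*4 = 80 chips; eligible A, B, C, E
Layer 127-133: 7 each from A, C, E = 7*3 = 21 chips; eligible A, C, E
Layer 134-141: 8 each from A, C = 8*2 = 16 chips; eligible A, C

Pot 1: 270 chips, eligible: A, B, C, D, E, F
Pot 2: 305 chips, eligible: A, B, C, E, F
Pot 3: 80 chips, eligible: A, B, C, E
Pot 4: 21 chips, eligible: A, C, E
Pot 5: 16 chips, eligible: A, C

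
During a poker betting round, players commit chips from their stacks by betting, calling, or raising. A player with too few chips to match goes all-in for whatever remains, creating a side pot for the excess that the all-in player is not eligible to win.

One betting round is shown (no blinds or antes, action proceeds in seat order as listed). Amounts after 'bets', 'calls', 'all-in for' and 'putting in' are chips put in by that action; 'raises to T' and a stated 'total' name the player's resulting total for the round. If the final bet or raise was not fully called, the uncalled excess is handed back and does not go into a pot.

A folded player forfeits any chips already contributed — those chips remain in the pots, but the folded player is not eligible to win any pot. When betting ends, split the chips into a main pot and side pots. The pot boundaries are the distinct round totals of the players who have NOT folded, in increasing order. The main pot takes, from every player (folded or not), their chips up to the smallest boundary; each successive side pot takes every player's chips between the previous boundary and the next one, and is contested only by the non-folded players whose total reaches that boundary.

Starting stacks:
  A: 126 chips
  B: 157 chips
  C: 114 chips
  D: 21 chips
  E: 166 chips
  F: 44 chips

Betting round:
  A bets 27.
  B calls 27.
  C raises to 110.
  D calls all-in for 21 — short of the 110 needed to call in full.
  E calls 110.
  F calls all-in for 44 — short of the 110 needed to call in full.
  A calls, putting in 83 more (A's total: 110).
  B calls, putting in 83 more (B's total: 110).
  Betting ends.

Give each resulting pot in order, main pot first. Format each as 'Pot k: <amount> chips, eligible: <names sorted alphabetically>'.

Contributions: A=110, B=110, C=110, D=21, E=110, F=44
Pot levels (distinct totals of non-folded players): 21, 44, 110
Layer 1-21: 21 each from A, B, C, D, E, F = 21*6 = 126 chips; eligible A, B, C, D, E, F
Layer 22-44: 23 each from A, B, C, E, F = 23*5 = 115 chips; eligible A, B, C, E, F
Layer 45-110: 66 each from A, B, C, E = 66*4 = 264 chips; eligible A, B, C, E

Pot 1: 126 chips, eligible: A, B, C, D, E, F
Pot 2: 115 chips, eligible: A, B, C, E, F
Pot 3: 264 chips, eligible: A, B, C, E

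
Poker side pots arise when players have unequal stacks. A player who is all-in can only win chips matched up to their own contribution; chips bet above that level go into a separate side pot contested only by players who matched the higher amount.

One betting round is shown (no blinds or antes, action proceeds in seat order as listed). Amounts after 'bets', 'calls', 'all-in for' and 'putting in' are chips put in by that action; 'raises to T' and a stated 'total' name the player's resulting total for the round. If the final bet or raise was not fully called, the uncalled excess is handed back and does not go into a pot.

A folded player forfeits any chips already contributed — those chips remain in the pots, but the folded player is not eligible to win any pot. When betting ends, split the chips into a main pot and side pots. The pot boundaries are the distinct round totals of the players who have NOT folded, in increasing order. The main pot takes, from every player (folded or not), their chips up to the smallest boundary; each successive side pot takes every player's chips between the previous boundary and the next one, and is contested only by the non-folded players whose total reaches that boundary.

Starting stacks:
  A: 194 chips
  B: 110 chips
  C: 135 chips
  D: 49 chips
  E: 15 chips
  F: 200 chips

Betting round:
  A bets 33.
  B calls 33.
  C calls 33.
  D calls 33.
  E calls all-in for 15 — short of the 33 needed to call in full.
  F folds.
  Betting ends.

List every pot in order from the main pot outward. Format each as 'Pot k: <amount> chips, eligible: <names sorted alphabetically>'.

Contributions: A=33, B=33, C=33, D=33, E=15
Folded: F
Pot levels (distinct totals of non-folded players): 15, 33
Layer 1-15: 15 each from A, B, C, D, E = 15*5 = 75 chips; eligible A, B, C, D, E
Layer 16-33: 18 each from A, B, C, D = 18*4 = 72 chips; eligible A, B, C, D

Pot 1: 75 chips, eligible: A, B, C, D, E
Pot 2: 72 chips, eligible: A, B, C, D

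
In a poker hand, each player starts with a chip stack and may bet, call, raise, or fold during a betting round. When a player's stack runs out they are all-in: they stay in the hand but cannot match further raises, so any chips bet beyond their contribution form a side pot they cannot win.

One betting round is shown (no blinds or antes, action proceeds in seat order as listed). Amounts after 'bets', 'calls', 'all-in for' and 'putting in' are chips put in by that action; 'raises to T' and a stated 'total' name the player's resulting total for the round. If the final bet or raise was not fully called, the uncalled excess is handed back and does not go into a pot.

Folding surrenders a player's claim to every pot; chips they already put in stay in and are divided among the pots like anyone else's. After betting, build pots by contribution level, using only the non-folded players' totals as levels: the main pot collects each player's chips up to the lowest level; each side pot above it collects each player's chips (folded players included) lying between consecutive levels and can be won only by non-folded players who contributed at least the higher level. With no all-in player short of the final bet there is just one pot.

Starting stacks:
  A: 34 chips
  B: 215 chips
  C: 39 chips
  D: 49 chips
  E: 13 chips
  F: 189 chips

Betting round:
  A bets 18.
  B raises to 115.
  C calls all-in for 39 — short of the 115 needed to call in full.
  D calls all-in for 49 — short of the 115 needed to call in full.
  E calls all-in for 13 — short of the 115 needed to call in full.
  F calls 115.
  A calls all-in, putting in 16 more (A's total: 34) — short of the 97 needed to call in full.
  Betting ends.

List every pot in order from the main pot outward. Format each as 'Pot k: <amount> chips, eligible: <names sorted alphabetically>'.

Pot 1: 78 chips, eligible: A, B, C, D, E, F
Pot 2: 105 chips, eligible: A, B, C, D, F
Pot 3: 20 chips, eligible: B, C, D, F
Pot 4: 30 chips, eligible: B, D, F
Pot 5: 132 chips, eligible: B, F

Derivation:
Contributions: A=34, B=115, C=39, D=49, E=13, F=115
Pot levels (distinct totals of non-folded players): 13, 34, 39, 49, 115
Layer 1-13: 13 each from A, B, C, D, E, F = 13*6 = 78 chips; eligible A, B, C, D, E, F
Layer 14-34: 21 each from A, B, C, D, F = 21*5 = 105 chips; eligible A, B, C, D, F
Layer 35-39: 5 each from B, C, D, F = 5*4 = 20 chips; eligible B, C, D, F
Layer 40-49: 10 each from B, D, F = 10*3 = 30 chips; eligible B, D, F
Layer 50-115: 66 each from B, F = 66*2 = 132 chips; eligible B, F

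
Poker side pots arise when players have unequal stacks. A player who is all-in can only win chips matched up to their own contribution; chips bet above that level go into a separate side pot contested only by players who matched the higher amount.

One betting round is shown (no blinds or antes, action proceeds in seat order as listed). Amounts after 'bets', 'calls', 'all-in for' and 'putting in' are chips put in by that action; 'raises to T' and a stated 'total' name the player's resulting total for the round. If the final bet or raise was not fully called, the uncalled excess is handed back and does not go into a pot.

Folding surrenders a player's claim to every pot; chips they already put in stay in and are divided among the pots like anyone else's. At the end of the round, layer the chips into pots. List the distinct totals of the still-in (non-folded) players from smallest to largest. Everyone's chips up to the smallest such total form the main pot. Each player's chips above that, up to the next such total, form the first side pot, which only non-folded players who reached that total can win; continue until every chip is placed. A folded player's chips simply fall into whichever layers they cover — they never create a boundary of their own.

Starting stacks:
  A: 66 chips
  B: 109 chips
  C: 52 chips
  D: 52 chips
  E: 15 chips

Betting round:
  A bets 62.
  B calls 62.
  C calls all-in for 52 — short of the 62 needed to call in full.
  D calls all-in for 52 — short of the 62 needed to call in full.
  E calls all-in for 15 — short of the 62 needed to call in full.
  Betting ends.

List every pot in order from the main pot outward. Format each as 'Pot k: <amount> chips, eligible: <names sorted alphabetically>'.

Contributions: A=62, B=62, C=52, D=52, E=15
Pot levels (distinct totals of non-folded players): 15, 52, 62
Layer 1-15: 15 each from A, B, C, D, E = 15*5 = 75 chips; eligible A, B, C, D, E
Layer 16-52: 37 each from A, B, C, D = 37*4 = 148 chips; eligible A, B, C, D
Layer 53-62: 10 each from A, B = 10*2 = 20 chips; eligible A, B

Pot 1: 75 chips, eligible: A, B, C, D, E
Pot 2: 148 chips, eligible: A, B, C, D
Pot 3: 20 chips, eligible: A, B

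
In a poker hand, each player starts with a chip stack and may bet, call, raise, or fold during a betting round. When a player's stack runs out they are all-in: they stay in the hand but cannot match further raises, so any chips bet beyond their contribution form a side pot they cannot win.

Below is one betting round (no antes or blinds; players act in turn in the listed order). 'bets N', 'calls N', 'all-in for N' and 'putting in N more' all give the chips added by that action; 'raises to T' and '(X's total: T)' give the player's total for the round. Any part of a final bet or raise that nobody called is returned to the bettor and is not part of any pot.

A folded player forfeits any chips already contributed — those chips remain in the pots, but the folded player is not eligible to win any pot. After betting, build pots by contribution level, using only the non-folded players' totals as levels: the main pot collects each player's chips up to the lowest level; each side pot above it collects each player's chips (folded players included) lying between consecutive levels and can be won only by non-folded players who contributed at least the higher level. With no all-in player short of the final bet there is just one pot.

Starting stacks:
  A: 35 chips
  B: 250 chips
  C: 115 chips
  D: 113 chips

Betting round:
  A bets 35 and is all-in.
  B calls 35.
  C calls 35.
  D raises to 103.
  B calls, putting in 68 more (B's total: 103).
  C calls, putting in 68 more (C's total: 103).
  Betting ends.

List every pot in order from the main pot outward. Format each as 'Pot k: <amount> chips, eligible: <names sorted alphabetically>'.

Contributions: A=35, B=103, C=103, D=103
Pot levels (distinct totals of non-folded players): 35, 103
Layer 1-35: 35 each from A, B, C, D = 35*4 = 140 chips; eligible A, B, C, D
Layer 36-103: 68 each from B, C, D = 68*3 = 204 chips; eligible B, C, D

Pot 1: 140 chips, eligible: A, B, C, D
Pot 2: 204 chips, eligible: B, C, D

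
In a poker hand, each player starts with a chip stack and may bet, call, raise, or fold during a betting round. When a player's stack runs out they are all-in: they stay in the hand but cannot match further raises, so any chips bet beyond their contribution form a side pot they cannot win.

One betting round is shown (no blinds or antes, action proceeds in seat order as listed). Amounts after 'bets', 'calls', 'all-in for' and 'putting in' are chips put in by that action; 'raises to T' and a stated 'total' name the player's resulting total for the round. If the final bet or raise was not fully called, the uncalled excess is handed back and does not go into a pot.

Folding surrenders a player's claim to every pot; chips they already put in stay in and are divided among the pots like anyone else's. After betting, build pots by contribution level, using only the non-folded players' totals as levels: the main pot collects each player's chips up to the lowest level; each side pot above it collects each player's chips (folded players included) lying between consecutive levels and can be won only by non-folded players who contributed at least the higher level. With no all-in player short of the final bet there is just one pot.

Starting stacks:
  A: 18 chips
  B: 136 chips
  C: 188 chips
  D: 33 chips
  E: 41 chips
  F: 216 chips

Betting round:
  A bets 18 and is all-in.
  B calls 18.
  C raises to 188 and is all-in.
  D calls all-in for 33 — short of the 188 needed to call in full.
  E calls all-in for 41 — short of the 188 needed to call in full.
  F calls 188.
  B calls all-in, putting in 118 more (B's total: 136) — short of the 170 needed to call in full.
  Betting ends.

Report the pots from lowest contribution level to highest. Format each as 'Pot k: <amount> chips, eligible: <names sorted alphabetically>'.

Contributions: A=18, B=136, C=188, D=33, E=41, F=188
Pot levels (distinct totals of non-folded players): 18, 33, 41, 136, 188
Layer 1-18: 18 each from A, B, C, D, E, F = 18*6 = 108 chips; eligible A, B, C, D, E, F
Layer 19-33: 15 each from B, C, D, E, F = 15*5 = 75 chips; eligible B, C, D, E, F
Layer 34-41: 8 each from B, C, E, F = 8*4 = 32 chips; eligible B, C, E, F
Layer 42-136: 95 each from B, C, F = 95*3 = 285 chips; eligible B, C, F
Layer 137-188: 52 each from C, F = 52*2 = 104 chips; eligible C, F

Pot 1: 108 chips, eligible: A, B, C, D, E, F
Pot 2: 75 chips, eligible: B, C, D, E, F
Pot 3: 32 chips, eligible: B, C, E, F
Pot 4: 285 chips, eligible: B, C, F
Pot 5: 104 chips, eligible: C, F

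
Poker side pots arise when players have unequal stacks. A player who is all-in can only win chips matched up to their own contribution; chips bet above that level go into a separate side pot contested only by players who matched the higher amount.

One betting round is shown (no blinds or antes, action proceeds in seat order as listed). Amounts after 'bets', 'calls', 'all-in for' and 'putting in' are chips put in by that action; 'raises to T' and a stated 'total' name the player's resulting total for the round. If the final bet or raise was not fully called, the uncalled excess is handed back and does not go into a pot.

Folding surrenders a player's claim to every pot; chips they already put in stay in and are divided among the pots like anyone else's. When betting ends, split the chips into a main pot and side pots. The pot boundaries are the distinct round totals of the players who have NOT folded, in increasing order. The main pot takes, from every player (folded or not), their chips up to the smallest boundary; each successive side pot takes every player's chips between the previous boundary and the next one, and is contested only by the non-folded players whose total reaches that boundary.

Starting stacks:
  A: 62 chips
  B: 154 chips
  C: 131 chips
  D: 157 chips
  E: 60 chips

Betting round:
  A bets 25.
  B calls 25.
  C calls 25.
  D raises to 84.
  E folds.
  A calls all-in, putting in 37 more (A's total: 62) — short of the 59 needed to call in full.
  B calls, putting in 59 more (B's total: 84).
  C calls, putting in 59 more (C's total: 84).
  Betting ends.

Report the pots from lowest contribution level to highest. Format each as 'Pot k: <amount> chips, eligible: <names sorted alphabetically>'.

Pot 1: 248 chips, eligible: A, B, C, D
Pot 2: 66 chips, eligible: B, C, D

Derivation:
Contributions: A=62, B=84, C=84, D=84
Folded: E
Pot levels (distinct totals of non-folded players): 62, 84
Layer 1-62: 62 each from A, B, C, D = 62*4 = 248 chips; eligible A, B, C, D
Layer 63-84: 22 each from B, C, D = 22*3 = 66 chips; eligible B, C, D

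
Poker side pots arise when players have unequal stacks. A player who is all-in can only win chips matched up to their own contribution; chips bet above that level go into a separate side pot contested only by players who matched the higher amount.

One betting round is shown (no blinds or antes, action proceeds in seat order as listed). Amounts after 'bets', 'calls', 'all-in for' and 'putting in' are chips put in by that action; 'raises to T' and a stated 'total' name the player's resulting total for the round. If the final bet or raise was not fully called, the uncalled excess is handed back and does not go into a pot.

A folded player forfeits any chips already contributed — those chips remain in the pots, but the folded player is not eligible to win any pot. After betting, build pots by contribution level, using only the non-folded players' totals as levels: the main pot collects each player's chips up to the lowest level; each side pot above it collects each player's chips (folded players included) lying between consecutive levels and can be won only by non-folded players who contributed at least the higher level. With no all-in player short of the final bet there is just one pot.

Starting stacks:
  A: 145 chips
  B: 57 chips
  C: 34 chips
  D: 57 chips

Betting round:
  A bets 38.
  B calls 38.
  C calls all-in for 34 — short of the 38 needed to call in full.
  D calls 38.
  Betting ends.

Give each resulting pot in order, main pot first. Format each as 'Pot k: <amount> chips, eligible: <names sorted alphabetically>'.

Pot 1: 136 chips, eligible: A, B, C, D
Pot 2: 12 chips, eligible: A, B, D

Derivation:
Contributions: A=38, B=38, C=34, D=38
Pot levels (distinct totals of non-folded players): 34, 38
Layer 1-34: 34 each from A, B, C, D = 34*4 = 136 chips; eligible A, B, C, D
Layer 35-38: 4 each from A, B, D = 4*3 = 12 chips; eligible A, B, D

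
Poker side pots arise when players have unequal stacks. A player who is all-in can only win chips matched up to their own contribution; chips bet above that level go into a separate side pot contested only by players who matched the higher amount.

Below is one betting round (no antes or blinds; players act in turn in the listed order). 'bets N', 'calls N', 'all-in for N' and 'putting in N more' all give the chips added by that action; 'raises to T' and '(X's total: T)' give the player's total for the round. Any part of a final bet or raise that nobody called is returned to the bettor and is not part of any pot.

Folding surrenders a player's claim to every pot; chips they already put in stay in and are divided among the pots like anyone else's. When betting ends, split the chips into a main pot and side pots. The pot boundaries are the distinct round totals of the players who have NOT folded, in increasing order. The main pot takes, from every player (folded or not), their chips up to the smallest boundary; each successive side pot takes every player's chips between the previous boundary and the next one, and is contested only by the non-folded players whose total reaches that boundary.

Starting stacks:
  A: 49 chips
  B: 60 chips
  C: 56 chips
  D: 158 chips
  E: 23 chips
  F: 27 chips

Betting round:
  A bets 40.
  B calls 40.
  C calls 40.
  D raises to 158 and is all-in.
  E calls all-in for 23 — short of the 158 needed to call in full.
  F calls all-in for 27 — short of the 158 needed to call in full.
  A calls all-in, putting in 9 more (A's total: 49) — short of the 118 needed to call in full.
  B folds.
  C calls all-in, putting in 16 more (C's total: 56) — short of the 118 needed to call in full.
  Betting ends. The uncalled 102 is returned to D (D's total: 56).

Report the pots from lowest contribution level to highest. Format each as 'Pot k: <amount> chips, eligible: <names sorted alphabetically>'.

Pot 1: 138 chips, eligible: A, C, D, E, F
Pot 2: 20 chips, eligible: A, C, D, F
Pot 3: 79 chips, eligible: A, C, D
Pot 4: 14 chips, eligible: C, D

Derivation:
Contributions (after 102 returned to D): A=49, B=40, C=56, D=56, E=23, F=27
Folded: B
Pot levels (distinct totals of non-folded players): 23, 27, 49, 56
Layer 1-23: 23 each from A, B, C, D, E, F = 23*6 = 138 chips; eligible A, C, D, E, F
Layer 24-27: 4 each from A, B, C, D, F = 4*5 = 20 chips; eligible A, C, D, F
Layer 28-49: A 22 + B 13 + C 22 + D 22 = 79 chips; eligible A, C, D
Layer 50-56: 7 each from C, D = 7*2 = 14 chips; eligible C, D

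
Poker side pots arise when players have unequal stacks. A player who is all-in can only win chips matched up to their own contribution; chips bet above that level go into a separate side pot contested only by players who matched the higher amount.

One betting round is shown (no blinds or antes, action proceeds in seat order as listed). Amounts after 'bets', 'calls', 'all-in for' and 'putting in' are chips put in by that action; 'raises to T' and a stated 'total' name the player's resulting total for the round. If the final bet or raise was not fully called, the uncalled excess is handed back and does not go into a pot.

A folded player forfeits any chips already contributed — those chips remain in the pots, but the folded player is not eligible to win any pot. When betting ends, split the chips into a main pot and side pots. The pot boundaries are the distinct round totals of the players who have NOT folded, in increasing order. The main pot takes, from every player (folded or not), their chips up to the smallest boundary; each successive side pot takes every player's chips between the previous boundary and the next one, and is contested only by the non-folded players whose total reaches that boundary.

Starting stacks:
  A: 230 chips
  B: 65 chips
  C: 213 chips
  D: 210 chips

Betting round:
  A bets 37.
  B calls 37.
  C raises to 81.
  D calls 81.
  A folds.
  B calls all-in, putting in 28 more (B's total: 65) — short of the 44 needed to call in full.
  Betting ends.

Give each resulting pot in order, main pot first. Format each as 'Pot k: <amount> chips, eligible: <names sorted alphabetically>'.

Contributions: A=37, B=65, C=81, D=81
Folded: A
Pot levels (distinct totals of non-folded players): 65, 81
Layer 1-65: A 37 + B 65 + C 65 + D 65 = 232 chips; eligible B, C, D
Layer 66-81: 16 each from C, D = 16*2 = 32 chips; eligible C, D

Pot 1: 232 chips, eligible: B, C, D
Pot 2: 32 chips, eligible: C, D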